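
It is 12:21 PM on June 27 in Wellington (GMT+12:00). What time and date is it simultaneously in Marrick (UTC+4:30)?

4:51 AM on June 27

In UTC: 12:21 PM − 12:00 = 12:21 AM on Jun 27.
Marrick is UTC+4:30: 12:21 AM + 4:30 = 4:51 AM on Jun 27.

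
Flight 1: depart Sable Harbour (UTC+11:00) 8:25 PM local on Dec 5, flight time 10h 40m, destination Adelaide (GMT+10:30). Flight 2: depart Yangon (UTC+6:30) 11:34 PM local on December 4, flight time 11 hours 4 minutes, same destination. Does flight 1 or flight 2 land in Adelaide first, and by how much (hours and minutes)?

Flight 1 in UTC: 8:25 PM − 11:00 = 9:25 AM on Dec 5.
+10 hours 40 minutes → arrive 8:05 PM UTC on Dec 5.
Flight 2 in UTC: 11:34 PM − 6:30 = 5:04 PM on Dec 4.
+11 hours and 4 minutes → arrive 4:08 AM UTC on Dec 5.
Flight 2 lands earlier by 15 hours 57 minutes.

the second, by 15 hours 57 minutes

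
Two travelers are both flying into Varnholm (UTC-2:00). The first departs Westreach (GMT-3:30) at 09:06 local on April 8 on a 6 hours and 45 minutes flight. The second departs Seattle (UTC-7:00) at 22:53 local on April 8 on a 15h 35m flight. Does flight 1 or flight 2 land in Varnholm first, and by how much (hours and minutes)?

the first, by 26 hours 7 minutes

Flight 1 in UTC: 09:06 + 3:30 = 12:36 on Apr 8.
+6 hours and 45 minutes → arrive 19:21 UTC on Apr 8.
Flight 2 in UTC: 22:53 + 7:00 = 05:53 on Apr 9.
+15 hours and 35 minutes → arrive 21:28 UTC on Apr 9.
Flight 1 lands earlier by 26 hours 7 minutes.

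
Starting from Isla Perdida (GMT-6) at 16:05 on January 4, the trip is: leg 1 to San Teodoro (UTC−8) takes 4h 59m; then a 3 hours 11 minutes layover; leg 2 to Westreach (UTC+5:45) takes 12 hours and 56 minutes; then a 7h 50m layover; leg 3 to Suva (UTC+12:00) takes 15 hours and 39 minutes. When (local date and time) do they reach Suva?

06:40 on Jan 7

Convert departure to UTC: 16:05 + 6:00 = 22:05 UTC on Jan 4.
Add 4 hours 59 minutes leg 1 → 03:04 UTC (Jan 5).
Add 3 hours and 11 minutes layover in San Teodoro → 06:15 UTC.
Add 12 hours 56 minutes leg 2 → 19:11 UTC.
Add 7 hours and 50 minutes layover in Westreach → 03:01 UTC (Jan 6).
Add 15 hours 39 minutes leg 3 → 18:40 UTC.
Suva is UTC+12:00, so local arrival = 18:40 + 12:00 = 06:40 on Jan 7.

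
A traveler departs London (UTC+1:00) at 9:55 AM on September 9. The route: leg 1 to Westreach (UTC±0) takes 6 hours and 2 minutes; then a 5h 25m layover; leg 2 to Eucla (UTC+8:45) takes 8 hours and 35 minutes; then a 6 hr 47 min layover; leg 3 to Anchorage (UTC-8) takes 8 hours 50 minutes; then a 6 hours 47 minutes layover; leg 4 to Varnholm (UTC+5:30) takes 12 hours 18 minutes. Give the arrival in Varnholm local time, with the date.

9:09 PM on September 11

Convert departure to UTC: 9:55 AM − 1:00 = 8:55 AM UTC on Sep 9.
Add 6 hours 2 minutes leg 1 → 2:57 PM UTC.
Add 5 hours and 25 minutes layover in Westreach → 8:22 PM UTC.
Add 8 hours and 35 minutes leg 2 → 4:57 AM UTC (Sep 10).
Add 6 hours and 47 minutes layover in Eucla → 11:44 AM UTC.
Add 8 hours 50 minutes leg 3 → 8:34 PM UTC.
Add 6 hours and 47 minutes layover in Anchorage → 3:21 AM UTC (Sep 11).
Add 12 hours 18 minutes leg 4 → 3:39 PM UTC.
Varnholm is UTC+5:30, so local arrival = 3:39 PM + 5:30 = 9:09 PM on Sep 11.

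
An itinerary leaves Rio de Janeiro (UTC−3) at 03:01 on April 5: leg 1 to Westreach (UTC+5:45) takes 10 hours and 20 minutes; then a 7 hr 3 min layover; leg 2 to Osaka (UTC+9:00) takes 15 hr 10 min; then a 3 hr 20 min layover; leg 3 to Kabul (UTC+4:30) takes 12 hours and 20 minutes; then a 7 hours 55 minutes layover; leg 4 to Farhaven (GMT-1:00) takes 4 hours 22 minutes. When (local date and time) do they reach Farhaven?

17:31 on Apr 7

Convert departure to UTC: 03:01 + 3:00 = 06:01 UTC on Apr 5.
Add 10 hours and 20 minutes leg 1 → 16:21 UTC.
Add 7 hours and 3 minutes layover in Westreach → 23:24 UTC.
Add 15 hours 10 minutes leg 2 → 14:34 UTC (Apr 6).
Add 3 hours 20 minutes layover in Osaka → 17:54 UTC.
Add 12 hours 20 minutes leg 3 → 06:14 UTC (Apr 7).
Add 7 hours 55 minutes layover in Kabul → 14:09 UTC.
Add 4 hours 22 minutes leg 4 → 18:31 UTC.
Farhaven is UTC−1:00, so local arrival = 18:31 − 1:00 = 17:31 on Apr 7.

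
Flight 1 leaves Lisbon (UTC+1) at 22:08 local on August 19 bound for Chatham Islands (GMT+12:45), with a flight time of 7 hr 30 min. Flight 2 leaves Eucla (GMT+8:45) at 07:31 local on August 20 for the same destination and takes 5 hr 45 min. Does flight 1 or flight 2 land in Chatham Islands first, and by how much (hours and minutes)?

the second, by 7 minutes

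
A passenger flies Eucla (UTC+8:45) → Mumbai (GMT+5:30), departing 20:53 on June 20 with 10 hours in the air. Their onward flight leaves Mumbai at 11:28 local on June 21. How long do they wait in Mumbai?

7 hours 50 minutes

Convert departure to UTC: 20:53 − 8:45 = 12:08 UTC on Jun 20.
Add 10 hours flight time → 22:08 UTC.
Mumbai is UTC+5:30, so local arrival = 22:08 + 5:30 = 03:38 on Jun 21.
Layover = 11:28 − 03:38 = 7 hours 50 minutes.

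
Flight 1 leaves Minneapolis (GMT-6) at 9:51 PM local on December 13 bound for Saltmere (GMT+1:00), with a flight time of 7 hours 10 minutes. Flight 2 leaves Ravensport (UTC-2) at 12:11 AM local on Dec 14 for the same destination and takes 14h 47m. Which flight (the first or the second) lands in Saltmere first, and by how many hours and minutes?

the first, by 5 hours 57 minutes

Flight 1 in UTC: 9:51 PM + 6:00 = 3:51 AM on Dec 14.
+7 hours 10 minutes → arrive 11:01 AM UTC on Dec 14.
Flight 2 in UTC: 12:11 AM + 2:00 = 2:11 AM on Dec 14.
+14 hours and 47 minutes → arrive 4:58 PM UTC on Dec 14.
Flight 1 lands earlier by 5 hours 57 minutes.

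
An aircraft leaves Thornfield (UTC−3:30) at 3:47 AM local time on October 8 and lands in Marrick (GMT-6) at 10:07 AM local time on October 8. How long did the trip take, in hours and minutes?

Departure in UTC: 3:47 AM + 3:30 = 7:17 AM on Oct 8.
Arrival in UTC: 10:07 AM + 6:00 = 4:07 PM on Oct 8.
Elapsed = 4:07 PM − 7:17 AM = 8 hours 50 minutes.

8 hours 50 minutes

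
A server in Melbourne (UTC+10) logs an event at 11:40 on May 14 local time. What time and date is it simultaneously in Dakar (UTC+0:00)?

In UTC: 11:40 − 10:00 = 01:40 on May 14.
Dakar is UTC+0, so it is 01:40 on May 14.

01:40 on May 14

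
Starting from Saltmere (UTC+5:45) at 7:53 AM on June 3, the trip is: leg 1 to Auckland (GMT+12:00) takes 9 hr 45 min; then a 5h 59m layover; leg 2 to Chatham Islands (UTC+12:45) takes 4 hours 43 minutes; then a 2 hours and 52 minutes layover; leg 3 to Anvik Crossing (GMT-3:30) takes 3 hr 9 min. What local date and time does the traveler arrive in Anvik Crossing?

Convert departure to UTC: 7:53 AM − 5:45 = 2:08 AM UTC on Jun 3.
Add 9 hours 45 minutes leg 1 → 11:53 AM UTC.
Add 5 hours 59 minutes layover in Auckland → 5:52 PM UTC.
Add 4 hours 43 minutes leg 2 → 10:35 PM UTC.
Add 2 hours 52 minutes layover in Chatham Islands → 1:27 AM UTC (Jun 4).
Add 3 hours and 9 minutes leg 3 → 4:36 AM UTC.
Anvik Crossing is UTC−3:30, so local arrival = 4:36 AM − 3:30 = 1:06 AM on Jun 4.

1:06 AM on Jun 4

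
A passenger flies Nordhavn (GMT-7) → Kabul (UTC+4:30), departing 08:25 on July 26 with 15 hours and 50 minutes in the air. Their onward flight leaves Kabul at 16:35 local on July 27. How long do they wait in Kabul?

4 hours 50 minutes

Convert departure to UTC: 08:25 + 7:00 = 15:25 UTC on Jul 26.
Add 15 hours 50 minutes flight time → 07:15 UTC (Jul 27).
Kabul is UTC+4:30, so local arrival = 07:15 + 4:30 = 11:45 on Jul 27.
Layover = 16:35 − 11:45 = 4 hours 50 minutes.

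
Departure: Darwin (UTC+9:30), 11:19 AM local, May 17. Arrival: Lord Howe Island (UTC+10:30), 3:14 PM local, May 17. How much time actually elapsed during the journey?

2 hours 55 minutes

Departure in UTC: 11:19 AM − 9:30 = 1:49 AM on May 17.
Arrival in UTC: 3:14 PM − 10:30 = 4:44 AM on May 17.
Elapsed = 4:44 AM − 1:49 AM = 2 hours 55 minutes.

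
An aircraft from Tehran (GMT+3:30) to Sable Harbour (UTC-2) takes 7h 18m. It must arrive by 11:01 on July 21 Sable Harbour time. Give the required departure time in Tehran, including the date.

Target arrival in UTC: 11:01 + 2:00 = 13:01 on Jul 21.
Subtract 7 hours and 18 minutes → departure 05:43 UTC on Jul 21.
Tehran is UTC+3:30: 05:43 + 3:30 = 09:13 on Jul 21.

09:13 on July 21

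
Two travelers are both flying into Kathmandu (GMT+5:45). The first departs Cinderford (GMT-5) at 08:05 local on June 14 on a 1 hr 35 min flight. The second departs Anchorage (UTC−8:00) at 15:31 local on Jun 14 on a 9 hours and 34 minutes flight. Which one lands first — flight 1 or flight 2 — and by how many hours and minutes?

Flight 1 in UTC: 08:05 + 5:00 = 13:05 on Jun 14.
+1 hour and 35 minutes → arrive 14:40 UTC on Jun 14.
Flight 2 in UTC: 15:31 + 8:00 = 23:31 on Jun 14.
+9 hours 34 minutes → arrive 09:05 UTC on Jun 15.
Flight 1 lands earlier by 18 hours 25 minutes.

the first, by 18 hours 25 minutes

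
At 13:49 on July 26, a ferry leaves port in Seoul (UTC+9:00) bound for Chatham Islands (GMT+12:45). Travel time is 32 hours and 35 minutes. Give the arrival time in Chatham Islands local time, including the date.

02:09 on Jul 28

Convert departure to UTC: 13:49 − 9:00 = 04:49 UTC on Jul 26.
Add 32 hours 35 minutes travel time → 13:24 UTC (Jul 27).
Chatham Islands is UTC+12:45, so local arrival = 13:24 + 12:45 = 02:09 on Jul 28.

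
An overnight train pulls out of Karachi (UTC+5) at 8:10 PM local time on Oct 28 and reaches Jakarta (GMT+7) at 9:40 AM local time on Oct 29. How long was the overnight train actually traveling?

11 hours 30 minutes

Jakarta is 2:00 ahead of Karachi.
Clock-face elapsed time (ignoring zones) is 13 hours 30 minutes.
Actual elapsed = 13 hours 30 minutes − 2:00 = 11 hours 30 minutes.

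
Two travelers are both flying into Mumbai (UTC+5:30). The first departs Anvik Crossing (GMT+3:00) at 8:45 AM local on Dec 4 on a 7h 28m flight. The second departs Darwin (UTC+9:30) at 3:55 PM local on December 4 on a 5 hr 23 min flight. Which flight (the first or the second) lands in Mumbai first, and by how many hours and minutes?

Flight 1 in UTC: 8:45 AM − 3:00 = 5:45 AM on Dec 4.
+7 hours 28 minutes → arrive 1:13 PM UTC on Dec 4.
Flight 2 in UTC: 3:55 PM − 9:30 = 6:25 AM on Dec 4.
+5 hours 23 minutes → arrive 11:48 AM UTC on Dec 4.
Flight 2 lands earlier by 1 hour 25 minutes.

the second, by 1 hour 25 minutes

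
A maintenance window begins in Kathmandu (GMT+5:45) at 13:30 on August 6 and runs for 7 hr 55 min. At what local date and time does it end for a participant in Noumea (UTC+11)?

Convert start to UTC: 13:30 − 5:45 = 07:45 UTC on Aug 6.
Add 7 hours 55 minutes duration → 15:40 UTC.
Noumea is UTC+11:00, so local end time = 15:40 + 11:00 = 02:40 on Aug 7.

02:40 on August 7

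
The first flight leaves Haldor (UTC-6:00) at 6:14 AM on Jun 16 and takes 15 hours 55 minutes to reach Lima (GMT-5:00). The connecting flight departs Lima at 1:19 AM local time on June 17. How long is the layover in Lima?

Convert departure to UTC: 6:14 AM + 6:00 = 12:14 PM UTC on Jun 16.
Add 15 hours and 55 minutes flight time → 4:09 AM UTC (Jun 17).
Lima is UTC−5:00, so local arrival = 4:09 AM − 5:00 = 11:09 PM on Jun 16.
Layover = 1:19 AM − 11:09 PM (+1 day) = 2 hours 10 minutes.

2 hours 10 minutes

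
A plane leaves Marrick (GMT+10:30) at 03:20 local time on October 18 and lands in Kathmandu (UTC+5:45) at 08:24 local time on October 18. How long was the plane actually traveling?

9 hours 49 minutes

Departure in UTC: 03:20 − 10:30 = 16:50 on Oct 17.
Arrival in UTC: 08:24 − 5:45 = 02:39 on Oct 18.
Elapsed = 02:39 − 16:50 (+1 day) = 9 hours 49 minutes.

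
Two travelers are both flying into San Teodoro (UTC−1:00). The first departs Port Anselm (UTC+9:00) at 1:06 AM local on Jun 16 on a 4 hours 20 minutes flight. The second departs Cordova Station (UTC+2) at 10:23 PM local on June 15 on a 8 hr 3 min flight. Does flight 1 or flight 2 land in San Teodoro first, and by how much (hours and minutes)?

Flight 1 in UTC: 1:06 AM − 9:00 = 4:06 PM on Jun 15.
+4 hours 20 minutes → arrive 8:26 PM UTC on Jun 15.
Flight 2 in UTC: 10:23 PM − 2:00 = 8:23 PM on Jun 15.
+8 hours and 3 minutes → arrive 4:26 AM UTC on Jun 16.
Flight 1 lands earlier by 8 hours.

the first, by 8 hours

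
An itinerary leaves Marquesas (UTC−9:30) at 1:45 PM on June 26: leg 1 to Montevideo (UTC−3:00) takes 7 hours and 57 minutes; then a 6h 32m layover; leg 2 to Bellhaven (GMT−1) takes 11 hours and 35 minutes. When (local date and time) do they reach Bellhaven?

12:19 AM on Jun 28

Convert departure to UTC: 1:45 PM + 9:30 = 11:15 PM UTC on Jun 26.
Add 7 hours 57 minutes leg 1 → 7:12 AM UTC (Jun 27).
Add 6 hours and 32 minutes layover in Montevideo → 1:44 PM UTC.
Add 11 hours 35 minutes leg 2 → 1:19 AM UTC (Jun 28).
Bellhaven is UTC−1:00, so local arrival = 1:19 AM − 1:00 = 12:19 AM on Jun 28.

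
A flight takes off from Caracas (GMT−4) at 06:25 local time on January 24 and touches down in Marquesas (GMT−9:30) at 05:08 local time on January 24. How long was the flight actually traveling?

4 hours 13 minutes

Departure in UTC: 06:25 + 4:00 = 10:25 on Jan 24.
Arrival in UTC: 05:08 + 9:30 = 14:38 on Jan 24.
Elapsed = 14:38 − 10:25 = 4 hours 13 minutes.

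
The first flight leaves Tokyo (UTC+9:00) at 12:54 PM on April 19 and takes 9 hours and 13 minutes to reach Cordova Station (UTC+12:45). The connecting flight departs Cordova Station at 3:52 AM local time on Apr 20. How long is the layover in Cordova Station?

2 hours

Convert departure to UTC: 12:54 PM − 9:00 = 3:54 AM UTC on Apr 19.
Add 9 hours 13 minutes flight time → 1:07 PM UTC.
Cordova Station is UTC+12:45, so local arrival = 1:07 PM + 12:45 = 1:52 AM on Apr 20.
Layover = 3:52 AM − 1:52 AM = 2 hours.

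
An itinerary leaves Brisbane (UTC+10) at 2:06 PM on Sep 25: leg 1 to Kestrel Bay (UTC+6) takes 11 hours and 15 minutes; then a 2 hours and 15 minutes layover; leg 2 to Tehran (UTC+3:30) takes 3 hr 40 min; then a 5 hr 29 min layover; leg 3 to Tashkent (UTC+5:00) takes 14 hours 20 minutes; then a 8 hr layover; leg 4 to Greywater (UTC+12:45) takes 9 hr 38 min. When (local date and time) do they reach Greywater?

11:28 PM on September 27

Convert departure to UTC: 2:06 PM − 10:00 = 4:06 AM UTC on Sep 25.
Add 11 hours 15 minutes leg 1 → 3:21 PM UTC.
Add 2 hours and 15 minutes layover in Kestrel Bay → 5:36 PM UTC.
Add 3 hours 40 minutes leg 2 → 9:16 PM UTC.
Add 5 hours 29 minutes layover in Tehran → 2:45 AM UTC (Sep 26).
Add 14 hours and 20 minutes leg 3 → 5:05 PM UTC.
Add 8 hours layover in Tashkent → 1:05 AM UTC (Sep 27).
Add 9 hours 38 minutes leg 4 → 10:43 AM UTC.
Greywater is UTC+12:45, so local arrival = 10:43 AM + 12:45 = 11:28 PM on Sep 27.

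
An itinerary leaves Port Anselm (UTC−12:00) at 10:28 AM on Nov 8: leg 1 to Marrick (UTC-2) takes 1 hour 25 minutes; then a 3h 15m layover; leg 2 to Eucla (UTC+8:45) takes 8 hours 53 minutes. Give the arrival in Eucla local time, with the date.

8:46 PM on November 9

Convert departure to UTC: 10:28 AM + 12:00 = 10:28 PM UTC on Nov 8.
Add 1 hour 25 minutes leg 1 → 11:53 PM UTC.
Add 3 hours and 15 minutes layover in Marrick → 3:08 AM UTC (Nov 9).
Add 8 hours and 53 minutes leg 2 → 12:01 PM UTC.
Eucla is UTC+8:45, so local arrival = 12:01 PM + 8:45 = 8:46 PM on Nov 9.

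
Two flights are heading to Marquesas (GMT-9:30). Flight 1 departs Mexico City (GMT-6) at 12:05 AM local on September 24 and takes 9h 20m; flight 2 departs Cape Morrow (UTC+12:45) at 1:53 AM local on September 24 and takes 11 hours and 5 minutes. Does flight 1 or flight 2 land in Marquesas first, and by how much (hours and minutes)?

Flight 1 in UTC: 12:05 AM + 6:00 = 6:05 AM on Sep 24.
+9 hours 20 minutes → arrive 3:25 PM UTC on Sep 24.
Flight 2 in UTC: 1:53 AM − 12:45 = 1:08 PM on Sep 23.
+11 hours and 5 minutes → arrive 12:13 AM UTC on Sep 24.
Flight 2 lands earlier by 15 hours 12 minutes.

the second, by 15 hours 12 minutes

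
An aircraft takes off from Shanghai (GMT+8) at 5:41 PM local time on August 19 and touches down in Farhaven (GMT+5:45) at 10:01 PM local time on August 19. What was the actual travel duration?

Farhaven is 2:15 behind Shanghai.
Clock-face elapsed time (ignoring zones) is 4 hours 20 minutes.
Actual elapsed = 4 hours 20 minutes + 2:15 = 6 hours 35 minutes.

6 hours 35 minutes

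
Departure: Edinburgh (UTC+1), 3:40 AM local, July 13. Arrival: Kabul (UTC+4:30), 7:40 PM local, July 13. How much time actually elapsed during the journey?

Kabul is 3:30 ahead of Edinburgh.
Clock-face elapsed time (ignoring zones) is 16 hours.
Actual elapsed = 16 hours − 3:30 = 12 hours 30 minutes.

12 hours 30 minutes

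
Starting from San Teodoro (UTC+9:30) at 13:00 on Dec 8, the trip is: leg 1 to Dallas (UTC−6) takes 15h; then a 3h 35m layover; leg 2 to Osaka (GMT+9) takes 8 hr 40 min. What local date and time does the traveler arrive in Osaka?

Convert departure to UTC: 13:00 − 9:30 = 03:30 UTC on Dec 8.
Add 15 hours leg 1 → 18:30 UTC.
Add 3 hours 35 minutes layover in Dallas → 22:05 UTC.
Add 8 hours 40 minutes leg 2 → 06:45 UTC (Dec 9).
Osaka is UTC+9:00, so local arrival = 06:45 + 9:00 = 15:45 on Dec 9.

15:45 on Dec 9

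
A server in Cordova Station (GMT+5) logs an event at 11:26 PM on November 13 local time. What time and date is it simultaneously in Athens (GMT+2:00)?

In UTC: 11:26 PM − 5:00 = 6:26 PM on Nov 13.
Athens is UTC+2:00: 6:26 PM + 2:00 = 8:26 PM on Nov 13.

8:26 PM on Nov 13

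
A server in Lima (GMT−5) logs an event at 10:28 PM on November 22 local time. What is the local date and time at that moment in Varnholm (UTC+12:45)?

Varnholm is 17:45 ahead of Lima.
Shift by the zone difference: 10:28 PM + 17:45 = 4:13 PM on Nov 23 in Varnholm.

4:13 PM on Nov 23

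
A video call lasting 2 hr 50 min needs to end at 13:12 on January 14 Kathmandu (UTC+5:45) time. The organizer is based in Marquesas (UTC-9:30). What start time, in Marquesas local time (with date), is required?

19:07 on Jan 13

Target end time in UTC: 13:12 − 5:45 = 07:27 on Jan 14.
Subtract 2 hours and 50 minutes → start 04:37 UTC on Jan 14.
Marquesas is UTC−9:30: 04:37 − 9:30 = 19:07 on Jan 13.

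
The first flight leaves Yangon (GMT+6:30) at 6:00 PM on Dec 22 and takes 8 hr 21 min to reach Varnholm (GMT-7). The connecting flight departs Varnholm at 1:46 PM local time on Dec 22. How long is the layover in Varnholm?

55 minutes

Convert departure to UTC: 6:00 PM − 6:30 = 11:30 AM UTC on Dec 22.
Add 8 hours 21 minutes flight time → 7:51 PM UTC.
Varnholm is UTC−7:00, so local arrival = 7:51 PM − 7:00 = 12:51 PM on Dec 22.
Layover = 1:46 PM − 12:51 PM = 55 minutes.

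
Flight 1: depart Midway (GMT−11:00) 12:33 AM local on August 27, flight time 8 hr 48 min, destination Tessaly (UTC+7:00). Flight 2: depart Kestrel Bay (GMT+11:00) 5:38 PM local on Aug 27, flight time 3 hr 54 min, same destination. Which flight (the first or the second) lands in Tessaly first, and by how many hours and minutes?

the second, by 9 hours 49 minutes

Flight 1 in UTC: 12:33 AM + 11:00 = 11:33 AM on Aug 27.
+8 hours and 48 minutes → arrive 8:21 PM UTC on Aug 27.
Flight 2 in UTC: 5:38 PM − 11:00 = 6:38 AM on Aug 27.
+3 hours and 54 minutes → arrive 10:32 AM UTC on Aug 27.
Flight 2 lands earlier by 9 hours 49 minutes.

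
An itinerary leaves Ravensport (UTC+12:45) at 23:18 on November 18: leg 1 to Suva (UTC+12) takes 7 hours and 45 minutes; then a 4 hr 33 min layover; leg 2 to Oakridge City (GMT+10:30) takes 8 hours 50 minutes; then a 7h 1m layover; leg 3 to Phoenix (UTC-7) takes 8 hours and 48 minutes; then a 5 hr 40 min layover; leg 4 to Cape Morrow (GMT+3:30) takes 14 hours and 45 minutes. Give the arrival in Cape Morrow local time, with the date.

Convert departure to UTC: 23:18 − 12:45 = 10:33 UTC on Nov 18.
Add 7 hours 45 minutes leg 1 → 18:18 UTC.
Add 4 hours and 33 minutes layover in Suva → 22:51 UTC.
Add 8 hours 50 minutes leg 2 → 07:41 UTC (Nov 19).
Add 7 hours and 1 minute layover in Oakridge City → 14:42 UTC.
Add 8 hours 48 minutes leg 3 → 23:30 UTC.
Add 5 hours and 40 minutes layover in Phoenix → 05:10 UTC (Nov 20).
Add 14 hours and 45 minutes leg 4 → 19:55 UTC.
Cape Morrow is UTC+3:30, so local arrival = 19:55 + 3:30 = 23:25 on Nov 20.

23:25 on Nov 20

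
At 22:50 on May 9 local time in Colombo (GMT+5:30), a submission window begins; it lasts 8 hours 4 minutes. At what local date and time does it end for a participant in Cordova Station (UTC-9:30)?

Cordova Station is 15:00 behind Colombo.
After 8 hours 4 minutes it is 06:54 (May 10) in Colombo.
Shift by the zone difference: 06:54 − 15:00 = 15:54 on May 9 in Cordova Station.

15:54 on May 9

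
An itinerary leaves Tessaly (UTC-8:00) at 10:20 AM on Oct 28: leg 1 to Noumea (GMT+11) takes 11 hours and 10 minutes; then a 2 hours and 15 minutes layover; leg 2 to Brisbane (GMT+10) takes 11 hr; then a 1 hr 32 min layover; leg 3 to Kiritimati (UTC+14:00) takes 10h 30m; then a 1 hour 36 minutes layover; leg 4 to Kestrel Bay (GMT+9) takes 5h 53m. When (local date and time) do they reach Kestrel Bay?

11:16 PM on October 30

Convert departure to UTC: 10:20 AM + 8:00 = 6:20 PM UTC on Oct 28.
Add 11 hours and 10 minutes leg 1 → 5:30 AM UTC (Oct 29).
Add 2 hours 15 minutes layover in Noumea → 7:45 AM UTC.
Add 11 hours leg 2 → 6:45 PM UTC.
Add 1 hour 32 minutes layover in Brisbane → 8:17 PM UTC.
Add 10 hours 30 minutes leg 3 → 6:47 AM UTC (Oct 30).
Add 1 hour 36 minutes layover in Kiritimati → 8:23 AM UTC.
Add 5 hours and 53 minutes leg 4 → 2:16 PM UTC.
Kestrel Bay is UTC+9:00, so local arrival = 2:16 PM + 9:00 = 11:16 PM on Oct 30.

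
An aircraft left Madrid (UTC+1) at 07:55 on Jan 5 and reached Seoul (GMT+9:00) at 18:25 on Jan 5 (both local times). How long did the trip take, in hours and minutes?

2 hours 30 minutes

Seoul is 8:00 ahead of Madrid.
Clock-face elapsed time (ignoring zones) is 10 hours 30 minutes.
Actual elapsed = 10 hours 30 minutes − 8:00 = 2 hours 30 minutes.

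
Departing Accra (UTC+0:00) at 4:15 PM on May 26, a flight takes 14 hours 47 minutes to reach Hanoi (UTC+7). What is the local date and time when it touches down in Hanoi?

Accra is at UTC+0, so departure is already 4:15 PM UTC on May 26.
Add 14 hours 47 minutes travel time → 7:02 AM UTC (May 27).
Hanoi is UTC+7:00, so local arrival = 7:02 AM + 7:00 = 2:02 PM on May 27.

2:02 PM on May 27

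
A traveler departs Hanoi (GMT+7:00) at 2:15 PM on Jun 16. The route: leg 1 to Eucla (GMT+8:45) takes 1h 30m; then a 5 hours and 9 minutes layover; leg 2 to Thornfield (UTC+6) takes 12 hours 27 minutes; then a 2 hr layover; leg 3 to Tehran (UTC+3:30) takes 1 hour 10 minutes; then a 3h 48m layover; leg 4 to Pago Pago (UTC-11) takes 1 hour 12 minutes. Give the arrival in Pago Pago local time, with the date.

11:31 PM on June 16

Convert departure to UTC: 2:15 PM − 7:00 = 7:15 AM UTC on Jun 16.
Add 1 hour and 30 minutes leg 1 → 8:45 AM UTC.
Add 5 hours 9 minutes layover in Eucla → 1:54 PM UTC.
Add 12 hours 27 minutes leg 2 → 2:21 AM UTC (Jun 17).
Add 2 hours layover in Thornfield → 4:21 AM UTC.
Add 1 hour 10 minutes leg 3 → 5:31 AM UTC.
Add 3 hours and 48 minutes layover in Tehran → 9:19 AM UTC.
Add 1 hour 12 minutes leg 4 → 10:31 AM UTC.
Pago Pago is UTC−11:00, so local arrival = 10:31 AM − 11:00 = 11:31 PM on Jun 16.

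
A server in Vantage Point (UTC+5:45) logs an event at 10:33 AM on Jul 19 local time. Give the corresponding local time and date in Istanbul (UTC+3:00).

Istanbul is 2:45 behind Vantage Point.
Shift by the zone difference: 10:33 AM − 2:45 = 7:48 AM on Jul 19 in Istanbul.

7:48 AM on Jul 19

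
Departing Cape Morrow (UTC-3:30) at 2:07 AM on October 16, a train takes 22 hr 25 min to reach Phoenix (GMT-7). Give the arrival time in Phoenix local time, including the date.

9:02 PM on Oct 16

Phoenix is 3:30 behind Cape Morrow.
After 22 hours and 25 minutes it is 12:32 AM (Oct 17) in Cape Morrow.
Shift by the zone difference: 12:32 AM − 3:30 = 9:02 PM on Oct 16 in Phoenix.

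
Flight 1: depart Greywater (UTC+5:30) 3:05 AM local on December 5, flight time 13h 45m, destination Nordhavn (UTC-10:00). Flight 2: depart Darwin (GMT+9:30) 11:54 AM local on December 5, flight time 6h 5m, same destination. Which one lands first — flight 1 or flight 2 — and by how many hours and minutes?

the second, by 2 hours 51 minutes

Flight 1 in UTC: 3:05 AM − 5:30 = 9:35 PM on Dec 4.
+13 hours and 45 minutes → arrive 11:20 AM UTC on Dec 5.
Flight 2 in UTC: 11:54 AM − 9:30 = 2:24 AM on Dec 5.
+6 hours and 5 minutes → arrive 8:29 AM UTC on Dec 5.
Flight 2 lands earlier by 2 hours 51 minutes.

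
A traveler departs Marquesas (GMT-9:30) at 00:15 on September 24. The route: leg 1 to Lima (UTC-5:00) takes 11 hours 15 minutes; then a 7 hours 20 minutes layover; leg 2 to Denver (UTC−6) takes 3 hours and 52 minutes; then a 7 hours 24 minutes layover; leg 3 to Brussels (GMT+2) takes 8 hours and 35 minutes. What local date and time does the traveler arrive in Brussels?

Convert departure to UTC: 00:15 + 9:30 = 09:45 UTC on Sep 24.
Add 11 hours 15 minutes leg 1 → 21:00 UTC.
Add 7 hours and 20 minutes layover in Lima → 04:20 UTC (Sep 25).
Add 3 hours and 52 minutes leg 2 → 08:12 UTC.
Add 7 hours 24 minutes layover in Denver → 15:36 UTC.
Add 8 hours 35 minutes leg 3 → 00:11 UTC (Sep 26).
Brussels is UTC+2:00, so local arrival = 00:11 + 2:00 = 02:11 on Sep 26.

02:11 on Sep 26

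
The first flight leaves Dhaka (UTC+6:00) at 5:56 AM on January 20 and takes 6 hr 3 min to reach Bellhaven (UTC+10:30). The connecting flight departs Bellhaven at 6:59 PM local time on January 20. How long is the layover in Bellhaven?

2 hours 30 minutes

Convert departure to UTC: 5:56 AM − 6:00 = 11:56 PM UTC on Jan 19.
Add 6 hours 3 minutes flight time → 5:59 AM UTC (Jan 20).
Bellhaven is UTC+10:30, so local arrival = 5:59 AM + 10:30 = 4:29 PM on Jan 20.
Layover = 6:59 PM − 4:29 PM = 2 hours 30 minutes.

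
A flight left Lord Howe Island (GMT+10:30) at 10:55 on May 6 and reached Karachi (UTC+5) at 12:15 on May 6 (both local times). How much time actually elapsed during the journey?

6 hours 50 minutes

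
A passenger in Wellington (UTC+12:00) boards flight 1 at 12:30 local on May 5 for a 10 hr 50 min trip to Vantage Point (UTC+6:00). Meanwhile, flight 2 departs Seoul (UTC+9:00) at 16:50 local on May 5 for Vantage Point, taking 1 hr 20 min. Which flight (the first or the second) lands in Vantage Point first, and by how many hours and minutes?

the second, by 2 hours 10 minutes

Flight 1 in UTC: 12:30 − 12:00 = 00:30 on May 5.
+10 hours and 50 minutes → arrive 11:20 UTC on May 5.
Flight 2 in UTC: 16:50 − 9:00 = 07:50 on May 5.
+1 hour and 20 minutes → arrive 09:10 UTC on May 5.
Flight 2 lands earlier by 2 hours 10 minutes.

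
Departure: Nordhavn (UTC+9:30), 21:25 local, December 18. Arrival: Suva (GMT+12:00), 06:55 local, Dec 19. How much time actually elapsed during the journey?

Departure in UTC: 21:25 − 9:30 = 11:55 on Dec 18.
Arrival in UTC: 06:55 − 12:00 = 18:55 on Dec 18.
Elapsed = 18:55 − 11:55 = 7 hours.

7 hours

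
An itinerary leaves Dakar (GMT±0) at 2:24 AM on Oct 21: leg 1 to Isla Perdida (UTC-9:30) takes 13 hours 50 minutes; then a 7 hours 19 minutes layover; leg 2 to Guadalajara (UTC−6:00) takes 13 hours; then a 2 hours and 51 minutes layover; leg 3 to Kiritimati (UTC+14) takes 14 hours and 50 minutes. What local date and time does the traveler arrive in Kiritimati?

8:14 PM on October 23

Dakar is at UTC+0, so departure is already 2:24 AM UTC on Oct 21.
Add 13 hours and 50 minutes leg 1 → 4:14 PM UTC.
Add 7 hours 19 minutes layover in Isla Perdida → 11:33 PM UTC.
Add 13 hours leg 2 → 12:33 PM UTC (Oct 22).
Add 2 hours and 51 minutes layover in Guadalajara → 3:24 PM UTC.
Add 14 hours 50 minutes leg 3 → 6:14 AM UTC (Oct 23).
Kiritimati is UTC+14:00, so local arrival = 6:14 AM + 14:00 = 8:14 PM on Oct 23.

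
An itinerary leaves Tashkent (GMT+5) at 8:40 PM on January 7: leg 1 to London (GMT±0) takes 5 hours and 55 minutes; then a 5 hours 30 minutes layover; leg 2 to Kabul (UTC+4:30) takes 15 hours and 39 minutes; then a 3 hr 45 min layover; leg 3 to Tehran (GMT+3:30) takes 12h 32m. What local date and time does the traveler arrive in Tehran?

Convert departure to UTC: 8:40 PM − 5:00 = 3:40 PM UTC on Jan 7.
Add 5 hours and 55 minutes leg 1 → 9:35 PM UTC.
Add 5 hours and 30 minutes layover in London → 3:05 AM UTC (Jan 8).
Add 15 hours and 39 minutes leg 2 → 6:44 PM UTC.
Add 3 hours 45 minutes layover in Kabul → 10:29 PM UTC.
Add 12 hours 32 minutes leg 3 → 11:01 AM UTC (Jan 9).
Tehran is UTC+3:30, so local arrival = 11:01 AM + 3:30 = 2:31 PM on Jan 9.

2:31 PM on January 9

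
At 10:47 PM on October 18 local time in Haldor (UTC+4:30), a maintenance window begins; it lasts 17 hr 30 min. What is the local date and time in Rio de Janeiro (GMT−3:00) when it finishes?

Convert start to UTC: 10:47 PM − 4:30 = 6:17 PM UTC on Oct 18.
Add 17 hours and 30 minutes duration → 11:47 AM UTC (Oct 19).
Rio de Janeiro is UTC−3:00, so local end time = 11:47 AM − 3:00 = 8:47 AM on Oct 19.

8:47 AM on October 19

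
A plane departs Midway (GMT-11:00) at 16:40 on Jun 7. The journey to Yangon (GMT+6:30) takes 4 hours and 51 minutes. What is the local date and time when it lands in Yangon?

Convert departure to UTC: 16:40 + 11:00 = 03:40 UTC on Jun 8.
Add 4 hours and 51 minutes travel time → 08:31 UTC.
Yangon is UTC+6:30, so local arrival = 08:31 + 6:30 = 15:01 on Jun 8.

15:01 on June 8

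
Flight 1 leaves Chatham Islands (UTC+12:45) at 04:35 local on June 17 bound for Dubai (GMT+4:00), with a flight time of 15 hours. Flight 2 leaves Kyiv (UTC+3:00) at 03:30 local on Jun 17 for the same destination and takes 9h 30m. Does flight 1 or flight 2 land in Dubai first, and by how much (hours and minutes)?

Flight 1 in UTC: 04:35 − 12:45 = 15:50 on Jun 16.
+15 hours → arrive 06:50 UTC on Jun 17.
Flight 2 in UTC: 03:30 − 3:00 = 00:30 on Jun 17.
+9 hours and 30 minutes → arrive 10:00 UTC on Jun 17.
Flight 1 lands earlier by 3 hours 10 minutes.

the first, by 3 hours 10 minutes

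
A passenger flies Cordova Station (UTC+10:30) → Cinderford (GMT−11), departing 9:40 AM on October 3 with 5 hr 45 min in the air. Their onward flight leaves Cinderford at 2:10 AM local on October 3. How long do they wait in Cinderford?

8 hours 15 minutes

Convert departure to UTC: 9:40 AM − 10:30 = 11:10 PM UTC on Oct 2.
Add 5 hours 45 minutes flight time → 4:55 AM UTC (Oct 3).
Cinderford is UTC−11:00, so local arrival = 4:55 AM − 11:00 = 5:55 PM on Oct 2.
Layover = 2:10 AM − 5:55 PM (+1 day) = 8 hours 15 minutes.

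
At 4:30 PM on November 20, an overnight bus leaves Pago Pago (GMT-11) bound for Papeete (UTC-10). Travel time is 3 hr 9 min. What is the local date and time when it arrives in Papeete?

Papeete is 1:00 ahead of Pago Pago.
After 3 hours 9 minutes it is 7:39 PM in Pago Pago.
Shift by the zone difference: 7:39 PM + 1:00 = 8:39 PM on Nov 20 in Papeete.

8:39 PM on Nov 20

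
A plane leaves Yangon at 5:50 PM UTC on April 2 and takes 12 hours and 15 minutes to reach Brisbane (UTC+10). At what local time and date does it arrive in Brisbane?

4:05 PM on April 3

Departure is given in UTC: 5:50 PM on Apr 2.
Add 12 hours 15 minutes → 6:05 AM UTC (Apr 3).
Brisbane is UTC+10:00: 6:05 AM + 10:00 = 4:05 PM on Apr 3.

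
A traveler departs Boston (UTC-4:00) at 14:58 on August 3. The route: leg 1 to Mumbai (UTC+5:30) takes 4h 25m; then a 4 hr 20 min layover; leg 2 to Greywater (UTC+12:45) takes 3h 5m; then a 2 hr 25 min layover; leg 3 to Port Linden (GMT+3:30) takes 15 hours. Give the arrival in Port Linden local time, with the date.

03:43 on Aug 5

Convert departure to UTC: 14:58 + 4:00 = 18:58 UTC on Aug 3.
Add 4 hours and 25 minutes leg 1 → 23:23 UTC.
Add 4 hours 20 minutes layover in Mumbai → 03:43 UTC (Aug 4).
Add 3 hours 5 minutes leg 2 → 06:48 UTC.
Add 2 hours 25 minutes layover in Greywater → 09:13 UTC.
Add 15 hours leg 3 → 00:13 UTC (Aug 5).
Port Linden is UTC+3:30, so local arrival = 00:13 + 3:30 = 03:43 on Aug 5.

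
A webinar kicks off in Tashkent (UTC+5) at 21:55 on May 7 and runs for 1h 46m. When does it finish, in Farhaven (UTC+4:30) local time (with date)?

23:11 on May 7

Farhaven is 0:30 behind Tashkent.
After 1 hour and 46 minutes it is 23:41 in Tashkent.
Shift by the zone difference: 23:41 − 0:30 = 23:11 on May 7 in Farhaven.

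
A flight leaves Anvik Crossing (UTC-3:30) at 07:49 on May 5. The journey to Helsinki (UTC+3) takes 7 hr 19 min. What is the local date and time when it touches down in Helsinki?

21:38 on May 5

Helsinki is 6:30 ahead of Anvik Crossing.
After 7 hours and 19 minutes it is 15:08 in Anvik Crossing.
Shift by the zone difference: 15:08 + 6:30 = 21:38 on May 5 in Helsinki.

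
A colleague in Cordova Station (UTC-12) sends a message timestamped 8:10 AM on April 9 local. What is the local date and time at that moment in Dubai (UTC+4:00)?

12:10 AM on April 10

In UTC: 8:10 AM + 12:00 = 8:10 PM on Apr 9.
Dubai is UTC+4:00: 8:10 PM + 4:00 = 12:10 AM on Apr 10.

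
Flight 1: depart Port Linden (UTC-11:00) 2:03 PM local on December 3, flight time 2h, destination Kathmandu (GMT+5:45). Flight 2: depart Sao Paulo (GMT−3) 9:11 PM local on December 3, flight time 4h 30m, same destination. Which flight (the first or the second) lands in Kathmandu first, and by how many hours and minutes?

Flight 1 in UTC: 2:03 PM + 11:00 = 1:03 AM on Dec 4.
+2 hours → arrive 3:03 AM UTC on Dec 4.
Flight 2 in UTC: 9:11 PM + 3:00 = 12:11 AM on Dec 4.
+4 hours and 30 minutes → arrive 4:41 AM UTC on Dec 4.
Flight 1 lands earlier by 1 hour 38 minutes.

the first, by 1 hour 38 minutes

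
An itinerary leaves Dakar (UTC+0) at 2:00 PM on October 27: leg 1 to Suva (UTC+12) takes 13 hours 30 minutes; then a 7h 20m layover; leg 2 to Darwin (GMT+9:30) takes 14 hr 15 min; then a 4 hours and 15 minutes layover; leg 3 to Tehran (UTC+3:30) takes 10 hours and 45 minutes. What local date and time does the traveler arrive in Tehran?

7:35 PM on October 29

Dakar is at UTC+0, so departure is already 2:00 PM UTC on Oct 27.
Add 13 hours and 30 minutes leg 1 → 3:30 AM UTC (Oct 28).
Add 7 hours 20 minutes layover in Suva → 10:50 AM UTC.
Add 14 hours and 15 minutes leg 2 → 1:05 AM UTC (Oct 29).
Add 4 hours 15 minutes layover in Darwin → 5:20 AM UTC.
Add 10 hours and 45 minutes leg 3 → 4:05 PM UTC.
Tehran is UTC+3:30, so local arrival = 4:05 PM + 3:30 = 7:35 PM on Oct 29.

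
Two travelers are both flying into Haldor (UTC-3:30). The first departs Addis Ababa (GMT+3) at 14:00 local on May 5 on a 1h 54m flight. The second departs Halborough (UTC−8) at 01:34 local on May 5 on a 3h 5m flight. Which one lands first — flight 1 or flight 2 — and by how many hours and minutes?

the second, by 15 minutes

Flight 1 in UTC: 14:00 − 3:00 = 11:00 on May 5.
+1 hour and 54 minutes → arrive 12:54 UTC on May 5.
Flight 2 in UTC: 01:34 + 8:00 = 09:34 on May 5.
+3 hours and 5 minutes → arrive 12:39 UTC on May 5.
Flight 2 lands earlier by 15 minutes.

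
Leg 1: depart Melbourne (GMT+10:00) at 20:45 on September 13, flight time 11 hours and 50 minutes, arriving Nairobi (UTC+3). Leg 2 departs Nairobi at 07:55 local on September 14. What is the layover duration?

Convert departure to UTC: 20:45 − 10:00 = 10:45 UTC on Sep 13.
Add 11 hours and 50 minutes flight time → 22:35 UTC.
Nairobi is UTC+3:00, so local arrival = 22:35 + 3:00 = 01:35 on Sep 14.
Layover = 07:55 − 01:35 = 6 hours 20 minutes.

6 hours 20 minutes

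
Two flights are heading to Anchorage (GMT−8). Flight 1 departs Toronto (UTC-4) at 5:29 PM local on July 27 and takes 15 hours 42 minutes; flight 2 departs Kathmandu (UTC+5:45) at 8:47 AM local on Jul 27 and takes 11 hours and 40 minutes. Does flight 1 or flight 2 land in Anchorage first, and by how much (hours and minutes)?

the second, by 22 hours 29 minutes

Flight 1 in UTC: 5:29 PM + 4:00 = 9:29 PM on Jul 27.
+15 hours and 42 minutes → arrive 1:11 PM UTC on Jul 28.
Flight 2 in UTC: 8:47 AM − 5:45 = 3:02 AM on Jul 27.
+11 hours 40 minutes → arrive 2:42 PM UTC on Jul 27.
Flight 2 lands earlier by 22 hours 29 minutes.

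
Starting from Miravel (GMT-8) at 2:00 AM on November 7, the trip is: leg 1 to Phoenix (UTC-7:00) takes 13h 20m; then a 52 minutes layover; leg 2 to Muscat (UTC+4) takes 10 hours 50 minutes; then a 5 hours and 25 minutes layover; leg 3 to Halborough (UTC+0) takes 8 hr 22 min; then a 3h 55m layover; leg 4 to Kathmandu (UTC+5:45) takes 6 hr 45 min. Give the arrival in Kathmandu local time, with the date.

5:14 PM on November 9

Convert departure to UTC: 2:00 AM + 8:00 = 10:00 AM UTC on Nov 7.
Add 13 hours 20 minutes leg 1 → 11:20 PM UTC.
Add 52 minutes layover in Phoenix → 12:12 AM UTC (Nov 8).
Add 10 hours 50 minutes leg 2 → 11:02 AM UTC.
Add 5 hours 25 minutes layover in Muscat → 4:27 PM UTC.
Add 8 hours and 22 minutes leg 3 → 12:49 AM UTC (Nov 9).
Add 3 hours 55 minutes layover in Halborough → 4:44 AM UTC.
Add 6 hours and 45 minutes leg 4 → 11:29 AM UTC.
Kathmandu is UTC+5:45, so local arrival = 11:29 AM + 5:45 = 5:14 PM on Nov 9.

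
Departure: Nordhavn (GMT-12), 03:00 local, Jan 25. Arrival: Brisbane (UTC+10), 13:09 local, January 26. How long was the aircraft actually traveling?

12 hours 9 minutes

Departure in UTC: 03:00 + 12:00 = 15:00 on Jan 25.
Arrival in UTC: 13:09 − 10:00 = 03:09 on Jan 26.
Elapsed = 03:09 − 15:00 (+1 day) = 12 hours 9 minutes.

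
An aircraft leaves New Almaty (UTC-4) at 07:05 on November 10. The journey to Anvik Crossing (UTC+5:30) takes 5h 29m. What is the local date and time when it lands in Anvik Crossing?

Anvik Crossing is 9:30 ahead of New Almaty.
After 5 hours and 29 minutes it is 12:34 in New Almaty.
Shift by the zone difference: 12:34 + 9:30 = 22:04 on Nov 10 in Anvik Crossing.

22:04 on Nov 10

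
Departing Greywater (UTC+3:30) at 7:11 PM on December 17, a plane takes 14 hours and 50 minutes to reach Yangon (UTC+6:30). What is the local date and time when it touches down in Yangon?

1:01 PM on December 18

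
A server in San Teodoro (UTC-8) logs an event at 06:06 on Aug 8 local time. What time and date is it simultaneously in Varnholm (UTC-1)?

13:06 on August 8

In UTC: 06:06 + 8:00 = 14:06 on Aug 8.
Varnholm is UTC−1:00: 14:06 − 1:00 = 13:06 on Aug 8.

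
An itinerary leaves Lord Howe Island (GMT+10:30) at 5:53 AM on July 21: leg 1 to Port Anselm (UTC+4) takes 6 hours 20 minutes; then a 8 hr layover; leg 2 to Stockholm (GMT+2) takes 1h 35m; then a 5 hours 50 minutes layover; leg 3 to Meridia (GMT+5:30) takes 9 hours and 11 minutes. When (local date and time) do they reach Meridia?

Convert departure to UTC: 5:53 AM − 10:30 = 7:23 PM UTC on Jul 20.
Add 6 hours and 20 minutes leg 1 → 1:43 AM UTC (Jul 21).
Add 8 hours layover in Port Anselm → 9:43 AM UTC.
Add 1 hour 35 minutes leg 2 → 11:18 AM UTC.
Add 5 hours and 50 minutes layover in Stockholm → 5:08 PM UTC.
Add 9 hours and 11 minutes leg 3 → 2:19 AM UTC (Jul 22).
Meridia is UTC+5:30, so local arrival = 2:19 AM + 5:30 = 7:49 AM on Jul 22.

7:49 AM on Jul 22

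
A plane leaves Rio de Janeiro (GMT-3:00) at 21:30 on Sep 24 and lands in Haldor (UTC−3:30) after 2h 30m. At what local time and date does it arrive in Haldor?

Convert departure to UTC: 21:30 + 3:00 = 00:30 UTC on Sep 25.
Add 2 hours and 30 minutes travel time → 03:00 UTC.
Haldor is UTC−3:30, so local arrival = 03:00 − 3:30 = 23:30 on Sep 24.

23:30 on September 24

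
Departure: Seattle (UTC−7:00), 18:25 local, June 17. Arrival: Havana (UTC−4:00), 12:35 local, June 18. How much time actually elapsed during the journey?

Departure in UTC: 18:25 + 7:00 = 01:25 on Jun 18.
Arrival in UTC: 12:35 + 4:00 = 16:35 on Jun 18.
Elapsed = 16:35 − 01:25 = 15 hours 10 minutes.

15 hours 10 minutes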